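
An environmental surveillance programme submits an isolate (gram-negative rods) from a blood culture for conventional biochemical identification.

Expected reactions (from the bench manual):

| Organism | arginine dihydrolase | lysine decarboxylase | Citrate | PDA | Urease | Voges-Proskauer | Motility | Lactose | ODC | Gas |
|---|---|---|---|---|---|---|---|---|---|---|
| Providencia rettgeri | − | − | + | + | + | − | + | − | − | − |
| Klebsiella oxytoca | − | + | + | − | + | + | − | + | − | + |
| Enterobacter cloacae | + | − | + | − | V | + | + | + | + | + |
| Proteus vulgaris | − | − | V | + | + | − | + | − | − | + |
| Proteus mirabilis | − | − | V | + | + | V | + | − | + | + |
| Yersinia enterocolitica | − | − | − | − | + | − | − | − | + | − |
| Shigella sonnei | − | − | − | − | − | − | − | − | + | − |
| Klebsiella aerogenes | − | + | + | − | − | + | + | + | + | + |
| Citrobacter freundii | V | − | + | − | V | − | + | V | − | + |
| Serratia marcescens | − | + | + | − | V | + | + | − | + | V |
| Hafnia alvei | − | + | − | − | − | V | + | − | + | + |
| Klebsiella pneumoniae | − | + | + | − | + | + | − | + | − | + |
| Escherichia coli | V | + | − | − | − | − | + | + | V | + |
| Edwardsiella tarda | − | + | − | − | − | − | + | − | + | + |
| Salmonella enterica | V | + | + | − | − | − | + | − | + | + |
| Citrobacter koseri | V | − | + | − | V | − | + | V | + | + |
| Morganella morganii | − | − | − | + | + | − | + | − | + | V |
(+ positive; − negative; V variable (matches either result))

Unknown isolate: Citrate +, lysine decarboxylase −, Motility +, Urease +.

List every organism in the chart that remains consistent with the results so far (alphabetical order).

Citrobacter freundii, Citrobacter koseri, Enterobacter cloacae, Proteus mirabilis, Proteus vulgaris, Providencia rettgeri

Citrate +: excludes 6 organisms — 11 left.
Urease +: excludes Klebsiella aerogenes, Salmonella enterica — 9 left.
Motility +: excludes Klebsiella oxytoca, Klebsiella pneumoniae — 7 left.
lysine decarboxylase −: excludes Serratia marcescens — 6 left.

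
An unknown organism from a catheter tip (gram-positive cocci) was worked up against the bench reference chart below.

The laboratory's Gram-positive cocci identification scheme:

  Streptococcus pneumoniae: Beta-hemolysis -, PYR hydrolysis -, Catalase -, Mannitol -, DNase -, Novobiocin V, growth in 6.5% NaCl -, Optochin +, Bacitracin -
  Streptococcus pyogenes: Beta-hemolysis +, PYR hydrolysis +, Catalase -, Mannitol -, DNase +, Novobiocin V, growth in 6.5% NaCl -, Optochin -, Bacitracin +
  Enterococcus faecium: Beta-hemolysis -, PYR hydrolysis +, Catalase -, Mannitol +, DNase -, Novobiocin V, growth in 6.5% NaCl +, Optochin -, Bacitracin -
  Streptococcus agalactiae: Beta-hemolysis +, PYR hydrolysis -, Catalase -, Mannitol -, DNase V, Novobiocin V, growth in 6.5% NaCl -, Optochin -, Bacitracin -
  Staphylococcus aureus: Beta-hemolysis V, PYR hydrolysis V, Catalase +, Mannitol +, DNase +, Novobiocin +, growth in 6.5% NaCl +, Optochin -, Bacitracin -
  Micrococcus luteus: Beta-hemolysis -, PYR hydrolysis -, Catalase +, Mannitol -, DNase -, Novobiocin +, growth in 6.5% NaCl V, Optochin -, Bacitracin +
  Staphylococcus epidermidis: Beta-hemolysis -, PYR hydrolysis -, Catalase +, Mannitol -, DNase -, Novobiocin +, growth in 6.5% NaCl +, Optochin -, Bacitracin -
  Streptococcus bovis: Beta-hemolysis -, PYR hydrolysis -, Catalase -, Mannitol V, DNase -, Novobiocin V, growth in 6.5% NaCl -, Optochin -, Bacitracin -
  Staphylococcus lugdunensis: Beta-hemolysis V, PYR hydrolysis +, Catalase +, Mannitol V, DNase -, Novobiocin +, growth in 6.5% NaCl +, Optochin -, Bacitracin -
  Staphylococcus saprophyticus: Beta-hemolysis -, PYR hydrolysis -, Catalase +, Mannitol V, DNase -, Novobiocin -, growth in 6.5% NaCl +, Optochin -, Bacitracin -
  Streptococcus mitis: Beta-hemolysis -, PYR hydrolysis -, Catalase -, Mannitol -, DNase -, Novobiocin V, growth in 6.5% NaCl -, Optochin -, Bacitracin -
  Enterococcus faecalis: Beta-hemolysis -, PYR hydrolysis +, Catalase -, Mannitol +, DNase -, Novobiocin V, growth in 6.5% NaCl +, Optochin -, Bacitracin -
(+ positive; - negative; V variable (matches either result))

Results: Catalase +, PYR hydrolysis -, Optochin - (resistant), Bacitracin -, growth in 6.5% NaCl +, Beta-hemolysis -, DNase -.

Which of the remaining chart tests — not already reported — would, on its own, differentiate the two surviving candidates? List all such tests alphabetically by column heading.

Novobiocin

Beta-hemolysis -: excludes Streptococcus pyogenes, Streptococcus agalactiae — 10 left.
Catalase +: excludes 5 organisms — 5 left.
Optochin -: all 5 remaining candidates are consistent.
growth in 6.5% NaCl +: all 5 remaining candidates are consistent.
Bacitracin -: excludes Micrococcus luteus — 4 left.
DNase -: excludes Staphylococcus aureus — 3 left.
PYR hydrolysis -: excludes Staphylococcus lugdunensis — 2 left.
Two candidates remain: Staphylococcus epidermidis and Staphylococcus saprophyticus.
  Mannitol: - vs V — variable for at least one, does not separate.
  Novobiocin: Staphylococcus epidermidis +, Staphylococcus saprophyticus - — discriminates.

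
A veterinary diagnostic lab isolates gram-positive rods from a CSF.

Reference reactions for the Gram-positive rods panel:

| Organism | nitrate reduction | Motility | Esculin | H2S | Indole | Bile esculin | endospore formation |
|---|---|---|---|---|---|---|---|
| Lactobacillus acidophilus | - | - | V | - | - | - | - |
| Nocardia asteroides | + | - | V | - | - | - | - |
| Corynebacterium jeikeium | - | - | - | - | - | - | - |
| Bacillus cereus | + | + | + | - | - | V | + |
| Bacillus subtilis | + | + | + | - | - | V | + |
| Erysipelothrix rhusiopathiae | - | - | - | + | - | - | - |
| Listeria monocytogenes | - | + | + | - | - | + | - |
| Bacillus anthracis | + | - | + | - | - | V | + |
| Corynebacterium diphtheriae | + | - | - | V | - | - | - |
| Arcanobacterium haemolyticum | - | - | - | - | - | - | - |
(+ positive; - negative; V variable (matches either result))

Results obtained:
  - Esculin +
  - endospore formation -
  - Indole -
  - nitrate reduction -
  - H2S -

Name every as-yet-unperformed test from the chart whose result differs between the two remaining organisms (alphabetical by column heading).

Bile esculin, Motility

endospore formation -: excludes Bacillus cereus, Bacillus subtilis, Bacillus anthracis — 7 left.
nitrate reduction -: excludes Nocardia asteroides, Corynebacterium diphtheriae — 5 left.
Indole -: all 5 remaining candidates are consistent.
H2S -: excludes Erysipelothrix rhusiopathiae — 4 left.
Esculin +: excludes Corynebacterium jeikeium, Arcanobacterium haemolyticum — 2 left.
Two candidates remain: Lactobacillus acidophilus and Listeria monocytogenes.
  Motility: Lactobacillus acidophilus -, Listeria monocytogenes + — discriminates.
  Bile esculin: Lactobacillus acidophilus -, Listeria monocytogenes + — discriminates.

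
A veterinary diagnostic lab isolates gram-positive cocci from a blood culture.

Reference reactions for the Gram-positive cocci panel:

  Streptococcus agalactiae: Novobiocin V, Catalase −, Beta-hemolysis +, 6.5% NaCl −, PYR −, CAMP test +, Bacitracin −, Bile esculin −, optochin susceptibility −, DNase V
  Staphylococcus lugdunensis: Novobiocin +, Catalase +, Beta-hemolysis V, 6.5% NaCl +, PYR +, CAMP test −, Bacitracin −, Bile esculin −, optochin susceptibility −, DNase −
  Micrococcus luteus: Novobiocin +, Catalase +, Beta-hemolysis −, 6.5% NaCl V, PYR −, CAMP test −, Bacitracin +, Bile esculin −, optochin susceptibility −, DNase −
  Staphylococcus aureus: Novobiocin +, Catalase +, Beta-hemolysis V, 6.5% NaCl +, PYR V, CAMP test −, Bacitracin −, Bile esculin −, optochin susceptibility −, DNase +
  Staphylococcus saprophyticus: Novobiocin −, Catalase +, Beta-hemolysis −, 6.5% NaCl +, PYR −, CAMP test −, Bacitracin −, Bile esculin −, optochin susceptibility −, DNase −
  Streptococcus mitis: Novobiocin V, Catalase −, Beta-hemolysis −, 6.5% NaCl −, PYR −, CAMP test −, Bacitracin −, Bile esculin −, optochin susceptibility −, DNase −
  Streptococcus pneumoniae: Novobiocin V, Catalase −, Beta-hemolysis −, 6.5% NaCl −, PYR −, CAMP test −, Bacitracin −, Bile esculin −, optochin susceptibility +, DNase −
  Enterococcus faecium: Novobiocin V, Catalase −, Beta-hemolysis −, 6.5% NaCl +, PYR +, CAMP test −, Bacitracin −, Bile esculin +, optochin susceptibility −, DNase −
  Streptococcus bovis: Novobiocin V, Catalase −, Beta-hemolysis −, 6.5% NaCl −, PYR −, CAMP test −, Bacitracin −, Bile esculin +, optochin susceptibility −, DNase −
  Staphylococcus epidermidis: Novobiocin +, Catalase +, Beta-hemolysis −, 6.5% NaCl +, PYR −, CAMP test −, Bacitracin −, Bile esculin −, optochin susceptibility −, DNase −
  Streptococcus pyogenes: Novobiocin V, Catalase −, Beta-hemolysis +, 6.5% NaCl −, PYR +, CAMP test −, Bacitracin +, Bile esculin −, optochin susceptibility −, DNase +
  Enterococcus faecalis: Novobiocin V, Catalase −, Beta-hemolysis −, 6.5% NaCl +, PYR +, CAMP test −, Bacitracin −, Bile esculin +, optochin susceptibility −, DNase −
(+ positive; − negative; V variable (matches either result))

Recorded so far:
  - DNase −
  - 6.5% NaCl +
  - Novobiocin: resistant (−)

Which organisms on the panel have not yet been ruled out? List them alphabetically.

Enterococcus faecalis, Enterococcus faecium, Staphylococcus saprophyticus

6.5% NaCl +: excludes 5 organisms — 7 left.
DNase −: excludes Staphylococcus aureus — 6 left.
Novobiocin −: excludes Staphylococcus lugdunensis, Micrococcus luteus, Staphylococcus epidermidis — 3 left.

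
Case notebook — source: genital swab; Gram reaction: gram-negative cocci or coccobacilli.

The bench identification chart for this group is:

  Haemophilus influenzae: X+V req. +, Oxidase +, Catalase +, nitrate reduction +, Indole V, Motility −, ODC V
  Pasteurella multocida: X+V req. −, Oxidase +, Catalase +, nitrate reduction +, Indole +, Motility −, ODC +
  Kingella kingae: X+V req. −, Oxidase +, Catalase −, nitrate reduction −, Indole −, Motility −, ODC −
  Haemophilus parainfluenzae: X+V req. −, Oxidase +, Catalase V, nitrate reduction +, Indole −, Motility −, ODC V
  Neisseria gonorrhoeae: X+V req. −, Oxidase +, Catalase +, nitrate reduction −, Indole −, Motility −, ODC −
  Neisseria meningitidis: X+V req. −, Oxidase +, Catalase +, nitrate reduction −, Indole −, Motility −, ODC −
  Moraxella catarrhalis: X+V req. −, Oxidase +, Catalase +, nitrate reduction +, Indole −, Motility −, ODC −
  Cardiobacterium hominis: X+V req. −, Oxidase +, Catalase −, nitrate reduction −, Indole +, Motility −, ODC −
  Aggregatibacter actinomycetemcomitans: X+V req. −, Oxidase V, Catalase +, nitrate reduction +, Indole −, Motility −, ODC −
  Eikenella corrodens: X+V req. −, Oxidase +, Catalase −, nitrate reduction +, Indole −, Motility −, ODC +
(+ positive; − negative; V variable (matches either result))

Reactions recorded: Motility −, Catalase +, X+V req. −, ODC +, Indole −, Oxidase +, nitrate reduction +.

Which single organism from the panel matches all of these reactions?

Haemophilus parainfluenzae

Catalase +: excludes Kingella kingae, Cardiobacterium hominis, Eikenella corrodens — 7 left.
Motility −: all 7 remaining candidates are consistent.
Indole −: excludes Pasteurella multocida — 6 left.
nitrate reduction +: excludes Neisseria gonorrhoeae, Neisseria meningitidis — 4 left.
Oxidase +: all 4 remaining candidates are consistent.
ODC +: excludes Moraxella catarrhalis, Aggregatibacter actinomycetemcomitans — 2 left.
X+V req. −: excludes Haemophilus influenzae — 1 left.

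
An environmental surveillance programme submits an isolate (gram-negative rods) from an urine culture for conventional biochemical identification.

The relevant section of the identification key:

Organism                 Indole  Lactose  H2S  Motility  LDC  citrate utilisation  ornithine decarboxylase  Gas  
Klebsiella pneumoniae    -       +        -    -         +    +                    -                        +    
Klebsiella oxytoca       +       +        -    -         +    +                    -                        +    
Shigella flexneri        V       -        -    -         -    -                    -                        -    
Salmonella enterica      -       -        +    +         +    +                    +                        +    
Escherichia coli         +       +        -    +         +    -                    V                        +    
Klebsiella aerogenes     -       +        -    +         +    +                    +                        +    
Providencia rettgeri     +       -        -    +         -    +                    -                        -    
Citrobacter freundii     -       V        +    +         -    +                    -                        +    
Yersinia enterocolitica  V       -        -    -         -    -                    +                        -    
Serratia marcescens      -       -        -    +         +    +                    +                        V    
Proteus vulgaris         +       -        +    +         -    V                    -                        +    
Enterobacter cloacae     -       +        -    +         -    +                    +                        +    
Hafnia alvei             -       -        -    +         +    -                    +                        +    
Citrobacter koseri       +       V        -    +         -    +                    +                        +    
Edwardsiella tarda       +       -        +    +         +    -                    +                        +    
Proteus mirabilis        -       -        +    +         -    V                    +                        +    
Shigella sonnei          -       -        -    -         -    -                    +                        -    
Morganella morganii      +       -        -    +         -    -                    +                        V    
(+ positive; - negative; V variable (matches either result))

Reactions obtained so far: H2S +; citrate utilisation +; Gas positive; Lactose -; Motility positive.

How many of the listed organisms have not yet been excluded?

4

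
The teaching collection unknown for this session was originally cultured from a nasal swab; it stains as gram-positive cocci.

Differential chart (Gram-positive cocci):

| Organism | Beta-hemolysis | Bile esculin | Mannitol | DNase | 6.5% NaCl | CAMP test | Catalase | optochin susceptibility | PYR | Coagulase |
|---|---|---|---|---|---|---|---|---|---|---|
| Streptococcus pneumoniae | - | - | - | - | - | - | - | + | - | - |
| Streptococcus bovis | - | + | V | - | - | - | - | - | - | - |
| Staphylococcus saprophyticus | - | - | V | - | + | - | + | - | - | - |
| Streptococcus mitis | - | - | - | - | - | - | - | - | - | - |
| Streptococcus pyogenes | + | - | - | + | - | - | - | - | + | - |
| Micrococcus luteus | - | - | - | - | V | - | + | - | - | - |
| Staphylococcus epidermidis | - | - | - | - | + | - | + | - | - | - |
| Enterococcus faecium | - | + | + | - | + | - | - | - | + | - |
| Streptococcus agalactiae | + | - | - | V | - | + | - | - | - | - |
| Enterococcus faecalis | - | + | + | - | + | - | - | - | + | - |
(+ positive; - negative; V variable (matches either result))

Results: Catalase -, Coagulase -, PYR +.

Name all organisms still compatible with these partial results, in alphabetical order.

PYR +: excludes 7 organisms — 3 left.
Coagulase -: all 3 remaining candidates are consistent.
Catalase -: all 3 remaining candidates are consistent.

Enterococcus faecalis, Enterococcus faecium, Streptococcus pyogenes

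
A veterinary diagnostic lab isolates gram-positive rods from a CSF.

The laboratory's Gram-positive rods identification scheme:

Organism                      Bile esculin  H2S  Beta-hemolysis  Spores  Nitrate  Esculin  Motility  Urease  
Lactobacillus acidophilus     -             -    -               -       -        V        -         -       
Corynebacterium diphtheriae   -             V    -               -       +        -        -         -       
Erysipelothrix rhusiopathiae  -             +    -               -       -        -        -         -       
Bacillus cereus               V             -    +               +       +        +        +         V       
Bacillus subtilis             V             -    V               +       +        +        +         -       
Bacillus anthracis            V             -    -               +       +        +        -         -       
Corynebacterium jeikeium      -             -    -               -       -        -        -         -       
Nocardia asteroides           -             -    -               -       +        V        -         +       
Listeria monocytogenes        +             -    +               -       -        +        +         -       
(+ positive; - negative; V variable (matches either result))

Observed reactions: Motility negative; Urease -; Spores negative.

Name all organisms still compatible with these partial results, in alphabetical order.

Spores -: excludes Bacillus cereus, Bacillus subtilis, Bacillus anthracis — 6 left.
Motility -: excludes Listeria monocytogenes — 5 left.
Urease -: excludes Nocardia asteroides — 4 left.

Corynebacterium diphtheriae, Corynebacterium jeikeium, Erysipelothrix rhusiopathiae, Lactobacillus acidophilus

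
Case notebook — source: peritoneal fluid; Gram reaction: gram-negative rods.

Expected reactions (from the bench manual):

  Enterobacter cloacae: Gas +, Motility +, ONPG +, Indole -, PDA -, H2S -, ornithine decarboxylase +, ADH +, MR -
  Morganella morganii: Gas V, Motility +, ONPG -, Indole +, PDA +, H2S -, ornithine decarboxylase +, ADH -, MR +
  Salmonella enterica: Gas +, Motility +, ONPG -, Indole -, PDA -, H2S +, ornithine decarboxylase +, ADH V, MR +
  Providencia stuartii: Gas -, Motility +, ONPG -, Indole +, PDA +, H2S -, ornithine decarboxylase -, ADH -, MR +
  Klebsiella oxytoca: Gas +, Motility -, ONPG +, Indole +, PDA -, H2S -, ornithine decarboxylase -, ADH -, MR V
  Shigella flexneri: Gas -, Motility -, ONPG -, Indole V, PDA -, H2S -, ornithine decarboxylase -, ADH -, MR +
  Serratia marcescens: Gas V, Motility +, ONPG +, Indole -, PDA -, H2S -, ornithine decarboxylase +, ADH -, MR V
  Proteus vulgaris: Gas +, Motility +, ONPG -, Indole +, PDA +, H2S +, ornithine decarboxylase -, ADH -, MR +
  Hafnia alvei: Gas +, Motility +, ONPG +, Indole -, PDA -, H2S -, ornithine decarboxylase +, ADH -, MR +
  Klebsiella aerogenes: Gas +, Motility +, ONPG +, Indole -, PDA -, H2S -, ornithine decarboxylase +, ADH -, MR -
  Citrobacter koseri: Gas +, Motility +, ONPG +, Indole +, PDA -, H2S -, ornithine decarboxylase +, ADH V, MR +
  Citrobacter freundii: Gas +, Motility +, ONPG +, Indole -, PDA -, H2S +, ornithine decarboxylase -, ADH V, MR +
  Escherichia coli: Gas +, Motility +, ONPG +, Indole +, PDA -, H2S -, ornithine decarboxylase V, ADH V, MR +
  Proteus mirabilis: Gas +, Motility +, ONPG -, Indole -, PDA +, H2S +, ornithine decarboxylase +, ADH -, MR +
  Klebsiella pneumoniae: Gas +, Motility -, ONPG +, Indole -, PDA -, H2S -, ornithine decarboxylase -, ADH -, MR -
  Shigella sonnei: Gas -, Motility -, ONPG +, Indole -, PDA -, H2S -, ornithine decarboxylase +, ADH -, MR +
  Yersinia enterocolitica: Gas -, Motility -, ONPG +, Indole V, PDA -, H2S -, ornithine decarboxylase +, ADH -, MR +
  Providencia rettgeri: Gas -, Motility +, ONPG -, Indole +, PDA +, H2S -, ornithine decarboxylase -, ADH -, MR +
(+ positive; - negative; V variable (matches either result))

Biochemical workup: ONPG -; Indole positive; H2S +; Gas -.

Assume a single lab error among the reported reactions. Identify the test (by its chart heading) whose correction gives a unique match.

As reported, no row in the chart matches all 4 reactions.
Reversing Indole → still no organism matches.
Reversing Gas (to +) → unique match: Proteus vulgaris.
Reversing H2S → 4 organisms match (not unique).
Reversing ONPG → still no organism matches.

Gas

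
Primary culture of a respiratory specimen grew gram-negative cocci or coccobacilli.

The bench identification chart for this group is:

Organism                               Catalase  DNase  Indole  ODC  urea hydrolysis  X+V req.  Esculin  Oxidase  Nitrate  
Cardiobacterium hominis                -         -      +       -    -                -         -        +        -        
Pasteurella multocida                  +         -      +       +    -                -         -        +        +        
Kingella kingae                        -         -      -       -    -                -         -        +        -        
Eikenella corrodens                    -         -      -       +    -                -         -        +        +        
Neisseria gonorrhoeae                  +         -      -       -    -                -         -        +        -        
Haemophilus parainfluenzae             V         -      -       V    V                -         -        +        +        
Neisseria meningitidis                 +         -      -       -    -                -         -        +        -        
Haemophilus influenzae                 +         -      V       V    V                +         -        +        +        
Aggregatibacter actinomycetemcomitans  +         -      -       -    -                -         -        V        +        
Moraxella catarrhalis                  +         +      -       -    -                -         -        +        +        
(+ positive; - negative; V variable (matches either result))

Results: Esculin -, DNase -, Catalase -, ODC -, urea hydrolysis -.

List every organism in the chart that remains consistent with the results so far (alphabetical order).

Cardiobacterium hominis, Haemophilus parainfluenzae, Kingella kingae

DNase -: excludes Moraxella catarrhalis — 9 left.
Esculin -: all 9 remaining candidates are consistent.
urea hydrolysis -: all 9 remaining candidates are consistent.
Catalase -: excludes 5 organisms — 4 left.
ODC -: excludes Eikenella corrodens — 3 left.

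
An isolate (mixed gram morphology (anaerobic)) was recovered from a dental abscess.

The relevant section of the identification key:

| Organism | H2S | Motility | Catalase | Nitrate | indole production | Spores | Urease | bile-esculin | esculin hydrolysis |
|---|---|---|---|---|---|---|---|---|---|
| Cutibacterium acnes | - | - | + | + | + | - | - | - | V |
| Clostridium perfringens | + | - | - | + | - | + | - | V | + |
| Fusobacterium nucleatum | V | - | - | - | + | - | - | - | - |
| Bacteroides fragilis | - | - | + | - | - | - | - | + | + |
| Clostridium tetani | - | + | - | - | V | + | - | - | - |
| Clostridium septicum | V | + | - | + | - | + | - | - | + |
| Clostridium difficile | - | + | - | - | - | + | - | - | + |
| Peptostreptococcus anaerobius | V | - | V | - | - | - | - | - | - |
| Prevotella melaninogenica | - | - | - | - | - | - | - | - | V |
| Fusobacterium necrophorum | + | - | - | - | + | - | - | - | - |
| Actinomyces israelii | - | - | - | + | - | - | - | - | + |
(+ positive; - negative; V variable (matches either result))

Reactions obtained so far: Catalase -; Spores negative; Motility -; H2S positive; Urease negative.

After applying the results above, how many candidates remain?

3

Catalase -: excludes Cutibacterium acnes, Bacteroides fragilis — 9 left.
Motility -: excludes Clostridium tetani, Clostridium septicum, Clostridium difficile — 6 left.
Spores -: excludes Clostridium perfringens — 5 left.
Urease -: all 5 remaining candidates are consistent.
H2S +: excludes Prevotella melaninogenica, Actinomyces israelii — 3 left.
Still consistent: Fusobacterium necrophorum, Fusobacterium nucleatum, Peptostreptococcus anaerobius.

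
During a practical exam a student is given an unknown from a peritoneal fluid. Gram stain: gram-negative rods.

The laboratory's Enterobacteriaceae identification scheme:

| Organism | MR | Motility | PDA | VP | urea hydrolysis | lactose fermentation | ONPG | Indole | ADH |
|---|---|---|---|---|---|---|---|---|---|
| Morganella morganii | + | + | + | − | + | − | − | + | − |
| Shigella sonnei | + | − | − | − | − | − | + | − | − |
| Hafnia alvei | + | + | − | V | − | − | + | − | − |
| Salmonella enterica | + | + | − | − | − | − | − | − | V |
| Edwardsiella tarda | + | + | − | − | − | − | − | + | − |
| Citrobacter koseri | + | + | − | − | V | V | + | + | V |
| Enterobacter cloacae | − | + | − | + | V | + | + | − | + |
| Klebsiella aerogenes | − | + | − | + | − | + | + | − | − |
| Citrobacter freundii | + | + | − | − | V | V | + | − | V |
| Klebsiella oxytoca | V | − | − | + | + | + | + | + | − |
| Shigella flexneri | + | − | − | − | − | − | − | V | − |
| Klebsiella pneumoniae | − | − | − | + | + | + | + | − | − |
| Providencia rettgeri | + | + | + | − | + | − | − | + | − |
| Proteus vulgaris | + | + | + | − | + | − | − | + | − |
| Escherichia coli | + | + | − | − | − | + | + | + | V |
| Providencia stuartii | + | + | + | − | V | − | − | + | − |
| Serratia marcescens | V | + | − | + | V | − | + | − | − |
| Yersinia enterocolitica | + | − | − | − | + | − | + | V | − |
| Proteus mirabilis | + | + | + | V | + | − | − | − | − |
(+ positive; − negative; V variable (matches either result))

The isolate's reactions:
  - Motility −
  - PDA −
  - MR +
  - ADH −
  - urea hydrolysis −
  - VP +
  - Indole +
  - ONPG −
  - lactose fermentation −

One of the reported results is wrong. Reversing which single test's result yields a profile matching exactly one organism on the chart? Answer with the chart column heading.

As reported, no row in the chart matches all 9 reactions.
Reversing Motility → still no organism matches.
Reversing ONPG → still no organism matches.
Reversing Indole → still no organism matches.
Reversing urea hydrolysis → still no organism matches.
Reversing PDA → still no organism matches.
Reversing MR → still no organism matches.
Reversing VP (to −) → unique match: Shigella flexneri.
Reversing ADH → still no organism matches.
Reversing lactose fermentation → still no organism matches.

VP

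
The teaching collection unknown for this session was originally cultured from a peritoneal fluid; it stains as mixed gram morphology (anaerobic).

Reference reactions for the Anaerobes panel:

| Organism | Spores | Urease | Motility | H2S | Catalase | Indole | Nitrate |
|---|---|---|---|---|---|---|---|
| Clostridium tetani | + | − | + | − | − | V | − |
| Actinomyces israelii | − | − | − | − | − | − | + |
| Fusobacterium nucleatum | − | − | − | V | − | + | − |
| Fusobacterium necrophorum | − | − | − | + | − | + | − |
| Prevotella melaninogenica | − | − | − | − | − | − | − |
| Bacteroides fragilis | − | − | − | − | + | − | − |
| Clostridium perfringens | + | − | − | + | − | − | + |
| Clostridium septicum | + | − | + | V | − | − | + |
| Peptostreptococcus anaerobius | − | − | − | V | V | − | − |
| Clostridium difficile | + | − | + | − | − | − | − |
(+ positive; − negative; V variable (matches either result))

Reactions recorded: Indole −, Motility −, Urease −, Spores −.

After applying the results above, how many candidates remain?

4

Motility −: excludes Clostridium tetani, Clostridium septicum, Clostridium difficile — 7 left.
Spores −: excludes Clostridium perfringens — 6 left.
Urease −: all 6 remaining candidates are consistent.
Indole −: excludes Fusobacterium nucleatum, Fusobacterium necrophorum — 4 left.
Still consistent: Actinomyces israelii, Bacteroides fragilis, Peptostreptococcus anaerobius, Prevotella melaninogenica.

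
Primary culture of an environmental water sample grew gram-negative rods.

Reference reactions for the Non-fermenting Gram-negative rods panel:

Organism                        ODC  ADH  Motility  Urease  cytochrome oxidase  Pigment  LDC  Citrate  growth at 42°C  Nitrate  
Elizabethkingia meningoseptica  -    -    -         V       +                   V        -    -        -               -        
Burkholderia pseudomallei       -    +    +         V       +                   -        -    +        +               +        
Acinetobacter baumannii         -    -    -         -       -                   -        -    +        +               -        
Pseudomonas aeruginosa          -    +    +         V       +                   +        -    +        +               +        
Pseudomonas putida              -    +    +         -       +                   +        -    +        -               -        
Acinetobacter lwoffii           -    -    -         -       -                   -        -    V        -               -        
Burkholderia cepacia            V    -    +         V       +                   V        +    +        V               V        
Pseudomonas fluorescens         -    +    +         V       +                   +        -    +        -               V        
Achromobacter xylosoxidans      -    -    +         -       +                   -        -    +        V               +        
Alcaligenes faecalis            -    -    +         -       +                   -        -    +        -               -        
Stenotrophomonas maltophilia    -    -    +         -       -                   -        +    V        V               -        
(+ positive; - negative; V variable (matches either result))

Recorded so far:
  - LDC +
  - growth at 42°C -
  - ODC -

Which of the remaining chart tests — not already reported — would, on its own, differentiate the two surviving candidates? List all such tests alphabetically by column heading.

cytochrome oxidase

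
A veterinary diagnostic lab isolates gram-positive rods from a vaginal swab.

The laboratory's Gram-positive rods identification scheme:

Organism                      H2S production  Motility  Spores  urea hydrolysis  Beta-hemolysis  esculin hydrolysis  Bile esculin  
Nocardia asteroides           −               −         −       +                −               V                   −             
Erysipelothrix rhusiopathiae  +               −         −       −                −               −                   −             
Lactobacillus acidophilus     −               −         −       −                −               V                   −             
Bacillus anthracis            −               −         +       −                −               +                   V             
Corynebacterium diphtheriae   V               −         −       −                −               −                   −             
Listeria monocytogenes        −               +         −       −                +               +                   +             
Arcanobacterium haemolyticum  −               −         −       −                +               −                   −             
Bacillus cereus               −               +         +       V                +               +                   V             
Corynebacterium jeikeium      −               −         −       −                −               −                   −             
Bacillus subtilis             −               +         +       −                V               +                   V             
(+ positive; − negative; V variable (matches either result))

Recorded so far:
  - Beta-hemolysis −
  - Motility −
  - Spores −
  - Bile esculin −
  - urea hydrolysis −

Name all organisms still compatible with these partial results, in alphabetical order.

urea hydrolysis −: excludes Nocardia asteroides — 9 left.
Spores −: excludes Bacillus anthracis, Bacillus cereus, Bacillus subtilis — 6 left.
Motility −: excludes Listeria monocytogenes — 5 left.
Bile esculin −: all 5 remaining candidates are consistent.
Beta-hemolysis −: excludes Arcanobacterium haemolyticum — 4 left.

Corynebacterium diphtheriae, Corynebacterium jeikeium, Erysipelothrix rhusiopathiae, Lactobacillus acidophilus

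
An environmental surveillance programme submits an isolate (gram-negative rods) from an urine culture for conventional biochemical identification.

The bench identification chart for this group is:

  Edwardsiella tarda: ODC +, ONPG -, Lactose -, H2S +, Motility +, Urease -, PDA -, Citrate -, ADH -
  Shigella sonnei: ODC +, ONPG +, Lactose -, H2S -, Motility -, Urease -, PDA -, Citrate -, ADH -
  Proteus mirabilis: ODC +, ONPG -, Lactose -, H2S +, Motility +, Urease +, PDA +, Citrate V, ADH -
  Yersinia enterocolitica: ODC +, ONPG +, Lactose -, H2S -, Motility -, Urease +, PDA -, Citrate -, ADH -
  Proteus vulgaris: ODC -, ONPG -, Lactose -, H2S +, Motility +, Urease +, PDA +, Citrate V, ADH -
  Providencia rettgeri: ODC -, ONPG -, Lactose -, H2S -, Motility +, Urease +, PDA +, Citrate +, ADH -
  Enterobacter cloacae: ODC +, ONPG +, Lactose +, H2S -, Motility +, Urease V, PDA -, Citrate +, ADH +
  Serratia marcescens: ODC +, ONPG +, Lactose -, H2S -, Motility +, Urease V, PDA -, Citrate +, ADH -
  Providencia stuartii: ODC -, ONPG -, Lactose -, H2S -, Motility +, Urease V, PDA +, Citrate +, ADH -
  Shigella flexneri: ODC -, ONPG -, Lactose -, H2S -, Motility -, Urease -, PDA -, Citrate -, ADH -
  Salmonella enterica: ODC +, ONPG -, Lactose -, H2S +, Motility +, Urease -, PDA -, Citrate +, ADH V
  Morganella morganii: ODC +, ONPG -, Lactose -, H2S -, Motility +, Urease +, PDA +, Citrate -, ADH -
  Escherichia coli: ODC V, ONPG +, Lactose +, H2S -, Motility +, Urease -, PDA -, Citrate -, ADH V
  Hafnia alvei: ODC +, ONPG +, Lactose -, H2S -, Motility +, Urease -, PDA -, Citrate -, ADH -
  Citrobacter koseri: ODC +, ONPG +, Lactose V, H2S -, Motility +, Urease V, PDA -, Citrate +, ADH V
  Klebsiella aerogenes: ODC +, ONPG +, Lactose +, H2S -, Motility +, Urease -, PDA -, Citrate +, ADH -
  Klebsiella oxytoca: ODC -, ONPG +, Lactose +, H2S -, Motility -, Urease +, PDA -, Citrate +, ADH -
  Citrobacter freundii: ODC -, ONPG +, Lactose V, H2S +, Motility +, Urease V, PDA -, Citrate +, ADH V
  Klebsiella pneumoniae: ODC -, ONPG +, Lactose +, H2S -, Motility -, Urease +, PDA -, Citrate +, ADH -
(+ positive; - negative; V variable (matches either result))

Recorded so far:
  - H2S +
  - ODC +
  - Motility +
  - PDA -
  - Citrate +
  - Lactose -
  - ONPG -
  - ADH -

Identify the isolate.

Salmonella enterica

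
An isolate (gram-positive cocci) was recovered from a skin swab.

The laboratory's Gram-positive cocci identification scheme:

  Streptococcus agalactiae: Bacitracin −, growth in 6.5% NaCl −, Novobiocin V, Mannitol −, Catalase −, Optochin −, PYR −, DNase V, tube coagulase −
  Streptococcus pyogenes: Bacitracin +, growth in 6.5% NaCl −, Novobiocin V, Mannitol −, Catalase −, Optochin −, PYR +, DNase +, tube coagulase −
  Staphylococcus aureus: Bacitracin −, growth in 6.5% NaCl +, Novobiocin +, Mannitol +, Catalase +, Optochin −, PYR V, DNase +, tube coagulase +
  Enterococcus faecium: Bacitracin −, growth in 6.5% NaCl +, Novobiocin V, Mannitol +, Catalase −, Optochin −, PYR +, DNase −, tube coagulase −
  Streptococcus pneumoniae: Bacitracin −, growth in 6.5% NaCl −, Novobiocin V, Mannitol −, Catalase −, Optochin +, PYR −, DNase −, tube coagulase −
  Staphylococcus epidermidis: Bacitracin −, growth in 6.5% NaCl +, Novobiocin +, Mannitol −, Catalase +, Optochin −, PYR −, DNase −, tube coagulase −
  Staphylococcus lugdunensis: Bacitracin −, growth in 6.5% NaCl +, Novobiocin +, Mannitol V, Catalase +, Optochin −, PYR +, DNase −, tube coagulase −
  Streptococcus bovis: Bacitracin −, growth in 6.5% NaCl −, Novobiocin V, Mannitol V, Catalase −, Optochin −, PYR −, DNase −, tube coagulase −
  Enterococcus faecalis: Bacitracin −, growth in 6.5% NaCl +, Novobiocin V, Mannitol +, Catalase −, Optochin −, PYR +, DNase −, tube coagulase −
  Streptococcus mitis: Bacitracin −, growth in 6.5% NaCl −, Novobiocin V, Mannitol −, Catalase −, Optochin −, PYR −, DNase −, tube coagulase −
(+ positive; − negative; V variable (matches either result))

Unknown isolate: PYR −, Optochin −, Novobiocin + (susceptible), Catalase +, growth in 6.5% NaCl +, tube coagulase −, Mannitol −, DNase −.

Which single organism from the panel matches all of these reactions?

Staphylococcus epidermidis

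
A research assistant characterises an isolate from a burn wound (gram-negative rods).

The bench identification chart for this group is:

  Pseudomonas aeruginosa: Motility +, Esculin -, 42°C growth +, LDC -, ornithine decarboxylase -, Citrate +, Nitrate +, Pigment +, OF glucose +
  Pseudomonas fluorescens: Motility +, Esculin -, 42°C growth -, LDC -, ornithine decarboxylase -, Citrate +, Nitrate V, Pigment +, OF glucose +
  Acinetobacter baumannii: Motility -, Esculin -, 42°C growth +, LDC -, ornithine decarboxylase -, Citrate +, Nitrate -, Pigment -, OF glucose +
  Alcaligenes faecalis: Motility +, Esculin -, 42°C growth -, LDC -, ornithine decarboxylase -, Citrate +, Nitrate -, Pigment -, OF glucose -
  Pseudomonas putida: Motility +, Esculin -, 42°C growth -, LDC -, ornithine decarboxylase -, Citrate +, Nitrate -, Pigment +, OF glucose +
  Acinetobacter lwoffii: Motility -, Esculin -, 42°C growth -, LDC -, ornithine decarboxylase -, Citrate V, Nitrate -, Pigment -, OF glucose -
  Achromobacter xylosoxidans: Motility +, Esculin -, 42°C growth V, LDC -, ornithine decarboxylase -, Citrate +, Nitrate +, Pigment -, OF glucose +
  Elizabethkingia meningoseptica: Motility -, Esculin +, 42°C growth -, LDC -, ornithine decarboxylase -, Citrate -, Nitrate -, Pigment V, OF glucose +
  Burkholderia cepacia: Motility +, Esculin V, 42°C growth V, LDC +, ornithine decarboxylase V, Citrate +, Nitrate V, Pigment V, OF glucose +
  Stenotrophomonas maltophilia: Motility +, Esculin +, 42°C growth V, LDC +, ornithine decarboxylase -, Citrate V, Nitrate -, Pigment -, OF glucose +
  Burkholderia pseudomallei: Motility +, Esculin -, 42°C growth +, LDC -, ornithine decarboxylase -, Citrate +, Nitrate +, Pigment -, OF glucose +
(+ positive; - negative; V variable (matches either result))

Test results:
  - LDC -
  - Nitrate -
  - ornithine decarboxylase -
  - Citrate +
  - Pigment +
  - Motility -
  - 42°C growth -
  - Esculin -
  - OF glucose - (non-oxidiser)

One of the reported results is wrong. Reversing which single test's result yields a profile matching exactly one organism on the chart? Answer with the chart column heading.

As reported, no row in the chart matches all 9 reactions.
Reversing Pigment (to -) → unique match: Acinetobacter lwoffii.
Reversing Citrate → still no organism matches.
Reversing LDC → still no organism matches.
Reversing Esculin → still no organism matches.
Reversing OF glucose → still no organism matches.
Reversing ornithine decarboxylase → still no organism matches.
Reversing Motility → still no organism matches.
Reversing 42°C growth → still no organism matches.
Reversing Nitrate → still no organism matches.

Pigment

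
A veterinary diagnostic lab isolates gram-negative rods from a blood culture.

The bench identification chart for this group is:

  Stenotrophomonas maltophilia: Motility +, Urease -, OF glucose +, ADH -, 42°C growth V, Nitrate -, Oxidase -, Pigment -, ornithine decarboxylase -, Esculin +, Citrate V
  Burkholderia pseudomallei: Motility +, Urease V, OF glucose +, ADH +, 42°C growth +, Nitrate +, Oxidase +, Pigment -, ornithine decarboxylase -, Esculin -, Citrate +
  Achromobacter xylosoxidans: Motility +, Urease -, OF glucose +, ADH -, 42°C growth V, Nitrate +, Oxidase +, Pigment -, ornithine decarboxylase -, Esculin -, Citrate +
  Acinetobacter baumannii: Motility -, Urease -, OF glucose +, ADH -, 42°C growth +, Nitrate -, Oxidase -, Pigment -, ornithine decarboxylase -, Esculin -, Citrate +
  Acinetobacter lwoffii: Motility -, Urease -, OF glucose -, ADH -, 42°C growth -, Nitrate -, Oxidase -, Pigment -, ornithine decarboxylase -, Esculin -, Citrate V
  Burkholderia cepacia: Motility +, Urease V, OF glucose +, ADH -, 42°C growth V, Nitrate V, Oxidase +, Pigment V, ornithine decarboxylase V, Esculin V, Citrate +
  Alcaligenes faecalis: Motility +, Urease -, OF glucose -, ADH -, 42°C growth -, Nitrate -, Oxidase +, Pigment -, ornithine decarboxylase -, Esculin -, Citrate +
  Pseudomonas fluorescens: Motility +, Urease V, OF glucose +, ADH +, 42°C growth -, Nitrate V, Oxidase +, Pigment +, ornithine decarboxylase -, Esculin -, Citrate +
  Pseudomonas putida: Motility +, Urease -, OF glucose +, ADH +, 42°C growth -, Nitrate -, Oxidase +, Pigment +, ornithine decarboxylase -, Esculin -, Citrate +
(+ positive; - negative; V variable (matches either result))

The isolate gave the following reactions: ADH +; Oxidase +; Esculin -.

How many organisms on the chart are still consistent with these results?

3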